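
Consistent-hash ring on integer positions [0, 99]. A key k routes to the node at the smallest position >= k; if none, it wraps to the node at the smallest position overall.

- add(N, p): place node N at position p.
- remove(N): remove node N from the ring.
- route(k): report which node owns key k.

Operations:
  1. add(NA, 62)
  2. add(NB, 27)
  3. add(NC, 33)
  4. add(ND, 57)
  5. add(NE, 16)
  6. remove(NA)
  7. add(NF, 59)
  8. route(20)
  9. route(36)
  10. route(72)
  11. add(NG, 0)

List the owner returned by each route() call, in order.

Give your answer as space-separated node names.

Op 1: add NA@62 -> ring=[62:NA]
Op 2: add NB@27 -> ring=[27:NB,62:NA]
Op 3: add NC@33 -> ring=[27:NB,33:NC,62:NA]
Op 4: add ND@57 -> ring=[27:NB,33:NC,57:ND,62:NA]
Op 5: add NE@16 -> ring=[16:NE,27:NB,33:NC,57:ND,62:NA]
Op 6: remove NA -> ring=[16:NE,27:NB,33:NC,57:ND]
Op 7: add NF@59 -> ring=[16:NE,27:NB,33:NC,57:ND,59:NF]
Op 8: route key 20: smallest pos >= 20 is 27 -> NB
Op 9: route key 36: smallest pos >= 36 is 57 -> ND
Op 10: route key 72: none >= 72, wrap to smallest pos 16 -> NE
Op 11: add NG@0 -> ring=[0:NG,16:NE,27:NB,33:NC,57:ND,59:NF]

Answer: NB ND NE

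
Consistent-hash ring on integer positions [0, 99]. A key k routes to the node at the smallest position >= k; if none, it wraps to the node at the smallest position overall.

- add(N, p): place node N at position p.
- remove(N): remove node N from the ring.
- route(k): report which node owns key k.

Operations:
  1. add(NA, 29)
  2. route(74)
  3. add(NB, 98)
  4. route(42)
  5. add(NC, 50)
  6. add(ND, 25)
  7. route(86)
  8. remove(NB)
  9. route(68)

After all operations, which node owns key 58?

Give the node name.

Answer: ND

Derivation:
Op 1: add NA@29 -> ring=[29:NA]
Op 2: route key 74: none >= 74, wrap to smallest pos 29 -> NA
Op 3: add NB@98 -> ring=[29:NA,98:NB]
Op 4: route key 42: smallest pos >= 42 is 98 -> NB
Op 5: add NC@50 -> ring=[29:NA,50:NC,98:NB]
Op 6: add ND@25 -> ring=[25:ND,29:NA,50:NC,98:NB]
Op 7: route key 86: smallest pos >= 86 is 98 -> NB
Op 8: remove NB -> ring=[25:ND,29:NA,50:NC]
Op 9: route key 68: none >= 68, wrap to smallest pos 25 -> ND
Final route key 58: none >= 58, wrap to smallest pos 25 -> ND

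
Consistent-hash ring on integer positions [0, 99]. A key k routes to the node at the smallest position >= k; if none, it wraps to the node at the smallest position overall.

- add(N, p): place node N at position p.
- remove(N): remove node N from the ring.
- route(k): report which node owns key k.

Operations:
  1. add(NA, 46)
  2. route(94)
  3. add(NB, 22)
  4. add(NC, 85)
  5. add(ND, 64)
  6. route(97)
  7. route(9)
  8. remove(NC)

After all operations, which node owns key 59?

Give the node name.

Answer: ND

Derivation:
Op 1: add NA@46 -> ring=[46:NA]
Op 2: route key 94: none >= 94, wrap to smallest pos 46 -> NA
Op 3: add NB@22 -> ring=[22:NB,46:NA]
Op 4: add NC@85 -> ring=[22:NB,46:NA,85:NC]
Op 5: add ND@64 -> ring=[22:NB,46:NA,64:ND,85:NC]
Op 6: route key 97: none >= 97, wrap to smallest pos 22 -> NB
Op 7: route key 9: smallest pos >= 9 is 22 -> NB
Op 8: remove NC -> ring=[22:NB,46:NA,64:ND]
Final route key 59: smallest pos >= 59 is 64 -> ND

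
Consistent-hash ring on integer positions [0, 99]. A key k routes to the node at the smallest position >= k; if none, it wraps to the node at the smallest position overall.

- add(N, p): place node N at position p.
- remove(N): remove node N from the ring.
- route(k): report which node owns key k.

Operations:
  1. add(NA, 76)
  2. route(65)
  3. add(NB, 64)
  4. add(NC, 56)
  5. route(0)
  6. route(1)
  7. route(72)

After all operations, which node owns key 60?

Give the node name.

Op 1: add NA@76 -> ring=[76:NA]
Op 2: route key 65: smallest pos >= 65 is 76 -> NA
Op 3: add NB@64 -> ring=[64:NB,76:NA]
Op 4: add NC@56 -> ring=[56:NC,64:NB,76:NA]
Op 5: route key 0: smallest pos >= 0 is 56 -> NC
Op 6: route key 1: smallest pos >= 1 is 56 -> NC
Op 7: route key 72: smallest pos >= 72 is 76 -> NA
Final route key 60: smallest pos >= 60 is 64 -> NB

Answer: NB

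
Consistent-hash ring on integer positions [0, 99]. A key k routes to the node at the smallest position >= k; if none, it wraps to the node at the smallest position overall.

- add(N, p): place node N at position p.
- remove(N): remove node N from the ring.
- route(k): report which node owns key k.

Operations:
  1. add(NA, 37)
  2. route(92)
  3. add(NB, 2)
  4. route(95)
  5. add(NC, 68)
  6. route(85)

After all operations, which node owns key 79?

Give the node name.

Op 1: add NA@37 -> ring=[37:NA]
Op 2: route key 92: none >= 92, wrap to smallest pos 37 -> NA
Op 3: add NB@2 -> ring=[2:NB,37:NA]
Op 4: route key 95: none >= 95, wrap to smallest pos 2 -> NB
Op 5: add NC@68 -> ring=[2:NB,37:NA,68:NC]
Op 6: route key 85: none >= 85, wrap to smallest pos 2 -> NB
Final route key 79: none >= 79, wrap to smallest pos 2 -> NB

Answer: NB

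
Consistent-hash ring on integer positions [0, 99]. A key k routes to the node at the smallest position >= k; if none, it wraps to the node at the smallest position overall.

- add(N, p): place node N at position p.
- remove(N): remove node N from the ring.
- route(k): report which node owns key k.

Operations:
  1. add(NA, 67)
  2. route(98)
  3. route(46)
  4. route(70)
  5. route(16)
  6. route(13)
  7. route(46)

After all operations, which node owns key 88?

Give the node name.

Answer: NA

Derivation:
Op 1: add NA@67 -> ring=[67:NA]
Op 2: route key 98: none >= 98, wrap to smallest pos 67 -> NA
Op 3: route key 46: smallest pos >= 46 is 67 -> NA
Op 4: route key 70: none >= 70, wrap to smallest pos 67 -> NA
Op 5: route key 16: smallest pos >= 16 is 67 -> NA
Op 6: route key 13: smallest pos >= 13 is 67 -> NA
Op 7: route key 46: smallest pos >= 46 is 67 -> NA
Final route key 88: none >= 88, wrap to smallest pos 67 -> NA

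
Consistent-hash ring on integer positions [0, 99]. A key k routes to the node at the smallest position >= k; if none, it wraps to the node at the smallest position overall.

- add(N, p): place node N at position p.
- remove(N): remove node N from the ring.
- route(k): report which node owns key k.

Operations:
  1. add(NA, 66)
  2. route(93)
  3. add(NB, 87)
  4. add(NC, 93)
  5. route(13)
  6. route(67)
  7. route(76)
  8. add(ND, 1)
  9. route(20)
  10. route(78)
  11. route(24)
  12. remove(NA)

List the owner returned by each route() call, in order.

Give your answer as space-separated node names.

Answer: NA NA NB NB NA NB NA

Derivation:
Op 1: add NA@66 -> ring=[66:NA]
Op 2: route key 93: none >= 93, wrap to smallest pos 66 -> NA
Op 3: add NB@87 -> ring=[66:NA,87:NB]
Op 4: add NC@93 -> ring=[66:NA,87:NB,93:NC]
Op 5: route key 13: smallest pos >= 13 is 66 -> NA
Op 6: route key 67: smallest pos >= 67 is 87 -> NB
Op 7: route key 76: smallest pos >= 76 is 87 -> NB
Op 8: add ND@1 -> ring=[1:ND,66:NA,87:NB,93:NC]
Op 9: route key 20: smallest pos >= 20 is 66 -> NA
Op 10: route key 78: smallest pos >= 78 is 87 -> NB
Op 11: route key 24: smallest pos >= 24 is 66 -> NA
Op 12: remove NA -> ring=[1:ND,87:NB,93:NC]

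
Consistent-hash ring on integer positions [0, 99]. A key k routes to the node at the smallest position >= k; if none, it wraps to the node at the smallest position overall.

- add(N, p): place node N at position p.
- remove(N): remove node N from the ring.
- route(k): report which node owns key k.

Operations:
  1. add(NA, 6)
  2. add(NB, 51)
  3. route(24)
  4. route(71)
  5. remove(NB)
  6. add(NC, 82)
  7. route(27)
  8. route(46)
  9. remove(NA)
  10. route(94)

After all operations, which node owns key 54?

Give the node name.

Op 1: add NA@6 -> ring=[6:NA]
Op 2: add NB@51 -> ring=[6:NA,51:NB]
Op 3: route key 24: smallest pos >= 24 is 51 -> NB
Op 4: route key 71: none >= 71, wrap to smallest pos 6 -> NA
Op 5: remove NB -> ring=[6:NA]
Op 6: add NC@82 -> ring=[6:NA,82:NC]
Op 7: route key 27: smallest pos >= 27 is 82 -> NC
Op 8: route key 46: smallest pos >= 46 is 82 -> NC
Op 9: remove NA -> ring=[82:NC]
Op 10: route key 94: none >= 94, wrap to smallest pos 82 -> NC
Final route key 54: smallest pos >= 54 is 82 -> NC

Answer: NC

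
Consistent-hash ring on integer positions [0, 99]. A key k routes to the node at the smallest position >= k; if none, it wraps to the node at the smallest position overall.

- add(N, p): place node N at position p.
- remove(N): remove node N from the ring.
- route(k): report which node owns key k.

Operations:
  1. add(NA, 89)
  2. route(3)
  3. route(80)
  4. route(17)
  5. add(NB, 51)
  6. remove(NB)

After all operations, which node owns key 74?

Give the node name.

Op 1: add NA@89 -> ring=[89:NA]
Op 2: route key 3: smallest pos >= 3 is 89 -> NA
Op 3: route key 80: smallest pos >= 80 is 89 -> NA
Op 4: route key 17: smallest pos >= 17 is 89 -> NA
Op 5: add NB@51 -> ring=[51:NB,89:NA]
Op 6: remove NB -> ring=[89:NA]
Final route key 74: smallest pos >= 74 is 89 -> NA

Answer: NA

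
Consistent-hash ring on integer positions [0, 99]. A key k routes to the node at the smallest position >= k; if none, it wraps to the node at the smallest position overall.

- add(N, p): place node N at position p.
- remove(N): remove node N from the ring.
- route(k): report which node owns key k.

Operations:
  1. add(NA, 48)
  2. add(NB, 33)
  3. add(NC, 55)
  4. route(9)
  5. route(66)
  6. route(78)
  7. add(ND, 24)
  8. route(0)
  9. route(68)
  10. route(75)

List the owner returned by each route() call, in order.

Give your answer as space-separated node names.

Answer: NB NB NB ND ND ND

Derivation:
Op 1: add NA@48 -> ring=[48:NA]
Op 2: add NB@33 -> ring=[33:NB,48:NA]
Op 3: add NC@55 -> ring=[33:NB,48:NA,55:NC]
Op 4: route key 9: smallest pos >= 9 is 33 -> NB
Op 5: route key 66: none >= 66, wrap to smallest pos 33 -> NB
Op 6: route key 78: none >= 78, wrap to smallest pos 33 -> NB
Op 7: add ND@24 -> ring=[24:ND,33:NB,48:NA,55:NC]
Op 8: route key 0: smallest pos >= 0 is 24 -> ND
Op 9: route key 68: none >= 68, wrap to smallest pos 24 -> ND
Op 10: route key 75: none >= 75, wrap to smallest pos 24 -> ND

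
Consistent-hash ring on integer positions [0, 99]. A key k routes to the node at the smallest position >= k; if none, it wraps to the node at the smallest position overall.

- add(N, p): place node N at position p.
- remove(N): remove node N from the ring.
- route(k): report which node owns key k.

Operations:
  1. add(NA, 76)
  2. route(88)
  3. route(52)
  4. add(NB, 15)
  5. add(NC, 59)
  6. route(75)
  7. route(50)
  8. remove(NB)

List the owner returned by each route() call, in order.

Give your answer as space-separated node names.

Op 1: add NA@76 -> ring=[76:NA]
Op 2: route key 88: none >= 88, wrap to smallest pos 76 -> NA
Op 3: route key 52: smallest pos >= 52 is 76 -> NA
Op 4: add NB@15 -> ring=[15:NB,76:NA]
Op 5: add NC@59 -> ring=[15:NB,59:NC,76:NA]
Op 6: route key 75: smallest pos >= 75 is 76 -> NA
Op 7: route key 50: smallest pos >= 50 is 59 -> NC
Op 8: remove NB -> ring=[59:NC,76:NA]

Answer: NA NA NA NC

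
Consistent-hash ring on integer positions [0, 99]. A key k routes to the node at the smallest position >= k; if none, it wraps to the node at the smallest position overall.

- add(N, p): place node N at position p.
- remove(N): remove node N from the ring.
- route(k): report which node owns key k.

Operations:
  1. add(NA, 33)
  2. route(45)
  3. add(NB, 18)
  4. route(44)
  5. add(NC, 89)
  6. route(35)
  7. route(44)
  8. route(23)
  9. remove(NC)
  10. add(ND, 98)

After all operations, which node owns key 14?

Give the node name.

Answer: NB

Derivation:
Op 1: add NA@33 -> ring=[33:NA]
Op 2: route key 45: none >= 45, wrap to smallest pos 33 -> NA
Op 3: add NB@18 -> ring=[18:NB,33:NA]
Op 4: route key 44: none >= 44, wrap to smallest pos 18 -> NB
Op 5: add NC@89 -> ring=[18:NB,33:NA,89:NC]
Op 6: route key 35: smallest pos >= 35 is 89 -> NC
Op 7: route key 44: smallest pos >= 44 is 89 -> NC
Op 8: route key 23: smallest pos >= 23 is 33 -> NA
Op 9: remove NC -> ring=[18:NB,33:NA]
Op 10: add ND@98 -> ring=[18:NB,33:NA,98:ND]
Final route key 14: smallest pos >= 14 is 18 -> NB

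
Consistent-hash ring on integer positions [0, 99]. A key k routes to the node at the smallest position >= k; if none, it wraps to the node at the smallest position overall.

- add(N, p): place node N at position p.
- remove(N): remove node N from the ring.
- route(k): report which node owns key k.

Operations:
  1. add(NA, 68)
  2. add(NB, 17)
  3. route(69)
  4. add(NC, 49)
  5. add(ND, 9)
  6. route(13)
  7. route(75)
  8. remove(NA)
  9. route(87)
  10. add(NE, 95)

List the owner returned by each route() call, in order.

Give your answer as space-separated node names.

Op 1: add NA@68 -> ring=[68:NA]
Op 2: add NB@17 -> ring=[17:NB,68:NA]
Op 3: route key 69: none >= 69, wrap to smallest pos 17 -> NB
Op 4: add NC@49 -> ring=[17:NB,49:NC,68:NA]
Op 5: add ND@9 -> ring=[9:ND,17:NB,49:NC,68:NA]
Op 6: route key 13: smallest pos >= 13 is 17 -> NB
Op 7: route key 75: none >= 75, wrap to smallest pos 9 -> ND
Op 8: remove NA -> ring=[9:ND,17:NB,49:NC]
Op 9: route key 87: none >= 87, wrap to smallest pos 9 -> ND
Op 10: add NE@95 -> ring=[9:ND,17:NB,49:NC,95:NE]

Answer: NB NB ND ND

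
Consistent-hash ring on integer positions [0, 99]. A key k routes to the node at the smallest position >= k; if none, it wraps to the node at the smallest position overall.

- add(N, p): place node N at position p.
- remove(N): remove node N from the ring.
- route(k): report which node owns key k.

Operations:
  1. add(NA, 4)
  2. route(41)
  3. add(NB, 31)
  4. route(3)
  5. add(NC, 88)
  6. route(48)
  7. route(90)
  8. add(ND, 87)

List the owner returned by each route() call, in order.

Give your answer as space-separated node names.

Op 1: add NA@4 -> ring=[4:NA]
Op 2: route key 41: none >= 41, wrap to smallest pos 4 -> NA
Op 3: add NB@31 -> ring=[4:NA,31:NB]
Op 4: route key 3: smallest pos >= 3 is 4 -> NA
Op 5: add NC@88 -> ring=[4:NA,31:NB,88:NC]
Op 6: route key 48: smallest pos >= 48 is 88 -> NC
Op 7: route key 90: none >= 90, wrap to smallest pos 4 -> NA
Op 8: add ND@87 -> ring=[4:NA,31:NB,87:ND,88:NC]

Answer: NA NA NC NA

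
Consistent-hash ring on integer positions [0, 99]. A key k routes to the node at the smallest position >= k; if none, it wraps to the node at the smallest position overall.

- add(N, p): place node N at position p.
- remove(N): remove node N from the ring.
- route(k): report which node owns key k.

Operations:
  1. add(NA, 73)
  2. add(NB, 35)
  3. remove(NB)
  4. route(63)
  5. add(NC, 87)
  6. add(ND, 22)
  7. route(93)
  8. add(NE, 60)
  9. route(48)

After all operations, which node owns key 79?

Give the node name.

Op 1: add NA@73 -> ring=[73:NA]
Op 2: add NB@35 -> ring=[35:NB,73:NA]
Op 3: remove NB -> ring=[73:NA]
Op 4: route key 63: smallest pos >= 63 is 73 -> NA
Op 5: add NC@87 -> ring=[73:NA,87:NC]
Op 6: add ND@22 -> ring=[22:ND,73:NA,87:NC]
Op 7: route key 93: none >= 93, wrap to smallest pos 22 -> ND
Op 8: add NE@60 -> ring=[22:ND,60:NE,73:NA,87:NC]
Op 9: route key 48: smallest pos >= 48 is 60 -> NE
Final route key 79: smallest pos >= 79 is 87 -> NC

Answer: NC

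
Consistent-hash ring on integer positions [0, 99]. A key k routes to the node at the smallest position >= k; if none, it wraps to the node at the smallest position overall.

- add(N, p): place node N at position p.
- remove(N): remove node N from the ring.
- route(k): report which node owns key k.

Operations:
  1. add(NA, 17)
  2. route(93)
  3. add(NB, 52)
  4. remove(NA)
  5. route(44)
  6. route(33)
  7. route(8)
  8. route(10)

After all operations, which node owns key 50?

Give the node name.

Answer: NB

Derivation:
Op 1: add NA@17 -> ring=[17:NA]
Op 2: route key 93: none >= 93, wrap to smallest pos 17 -> NA
Op 3: add NB@52 -> ring=[17:NA,52:NB]
Op 4: remove NA -> ring=[52:NB]
Op 5: route key 44: smallest pos >= 44 is 52 -> NB
Op 6: route key 33: smallest pos >= 33 is 52 -> NB
Op 7: route key 8: smallest pos >= 8 is 52 -> NB
Op 8: route key 10: smallest pos >= 10 is 52 -> NB
Final route key 50: smallest pos >= 50 is 52 -> NB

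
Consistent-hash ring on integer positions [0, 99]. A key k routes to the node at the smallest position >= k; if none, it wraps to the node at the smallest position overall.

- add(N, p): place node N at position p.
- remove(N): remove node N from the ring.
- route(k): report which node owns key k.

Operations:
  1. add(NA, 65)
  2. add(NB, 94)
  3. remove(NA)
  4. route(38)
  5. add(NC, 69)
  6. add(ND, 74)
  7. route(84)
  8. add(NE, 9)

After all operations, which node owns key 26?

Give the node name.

Answer: NC

Derivation:
Op 1: add NA@65 -> ring=[65:NA]
Op 2: add NB@94 -> ring=[65:NA,94:NB]
Op 3: remove NA -> ring=[94:NB]
Op 4: route key 38: smallest pos >= 38 is 94 -> NB
Op 5: add NC@69 -> ring=[69:NC,94:NB]
Op 6: add ND@74 -> ring=[69:NC,74:ND,94:NB]
Op 7: route key 84: smallest pos >= 84 is 94 -> NB
Op 8: add NE@9 -> ring=[9:NE,69:NC,74:ND,94:NB]
Final route key 26: smallest pos >= 26 is 69 -> NC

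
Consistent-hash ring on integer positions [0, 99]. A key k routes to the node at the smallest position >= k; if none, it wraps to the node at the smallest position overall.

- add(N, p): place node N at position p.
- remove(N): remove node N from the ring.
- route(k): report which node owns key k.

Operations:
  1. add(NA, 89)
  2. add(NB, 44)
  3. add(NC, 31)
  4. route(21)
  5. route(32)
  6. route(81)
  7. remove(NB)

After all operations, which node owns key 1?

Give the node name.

Answer: NC

Derivation:
Op 1: add NA@89 -> ring=[89:NA]
Op 2: add NB@44 -> ring=[44:NB,89:NA]
Op 3: add NC@31 -> ring=[31:NC,44:NB,89:NA]
Op 4: route key 21: smallest pos >= 21 is 31 -> NC
Op 5: route key 32: smallest pos >= 32 is 44 -> NB
Op 6: route key 81: smallest pos >= 81 is 89 -> NA
Op 7: remove NB -> ring=[31:NC,89:NA]
Final route key 1: smallest pos >= 1 is 31 -> NC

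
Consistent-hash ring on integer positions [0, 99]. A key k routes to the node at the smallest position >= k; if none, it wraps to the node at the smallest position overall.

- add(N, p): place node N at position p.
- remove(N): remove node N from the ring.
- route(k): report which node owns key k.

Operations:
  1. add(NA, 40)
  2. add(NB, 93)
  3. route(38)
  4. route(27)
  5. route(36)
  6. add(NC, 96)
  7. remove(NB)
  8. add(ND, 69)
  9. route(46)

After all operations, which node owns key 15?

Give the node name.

Answer: NA

Derivation:
Op 1: add NA@40 -> ring=[40:NA]
Op 2: add NB@93 -> ring=[40:NA,93:NB]
Op 3: route key 38: smallest pos >= 38 is 40 -> NA
Op 4: route key 27: smallest pos >= 27 is 40 -> NA
Op 5: route key 36: smallest pos >= 36 is 40 -> NA
Op 6: add NC@96 -> ring=[40:NA,93:NB,96:NC]
Op 7: remove NB -> ring=[40:NA,96:NC]
Op 8: add ND@69 -> ring=[40:NA,69:ND,96:NC]
Op 9: route key 46: smallest pos >= 46 is 69 -> ND
Final route key 15: smallest pos >= 15 is 40 -> NA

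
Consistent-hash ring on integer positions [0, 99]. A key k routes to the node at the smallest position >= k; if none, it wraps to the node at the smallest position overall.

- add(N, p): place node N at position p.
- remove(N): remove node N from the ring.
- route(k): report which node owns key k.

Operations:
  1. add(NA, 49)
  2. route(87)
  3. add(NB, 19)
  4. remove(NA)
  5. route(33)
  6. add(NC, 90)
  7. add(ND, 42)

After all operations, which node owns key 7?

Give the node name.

Op 1: add NA@49 -> ring=[49:NA]
Op 2: route key 87: none >= 87, wrap to smallest pos 49 -> NA
Op 3: add NB@19 -> ring=[19:NB,49:NA]
Op 4: remove NA -> ring=[19:NB]
Op 5: route key 33: none >= 33, wrap to smallest pos 19 -> NB
Op 6: add NC@90 -> ring=[19:NB,90:NC]
Op 7: add ND@42 -> ring=[19:NB,42:ND,90:NC]
Final route key 7: smallest pos >= 7 is 19 -> NB

Answer: NB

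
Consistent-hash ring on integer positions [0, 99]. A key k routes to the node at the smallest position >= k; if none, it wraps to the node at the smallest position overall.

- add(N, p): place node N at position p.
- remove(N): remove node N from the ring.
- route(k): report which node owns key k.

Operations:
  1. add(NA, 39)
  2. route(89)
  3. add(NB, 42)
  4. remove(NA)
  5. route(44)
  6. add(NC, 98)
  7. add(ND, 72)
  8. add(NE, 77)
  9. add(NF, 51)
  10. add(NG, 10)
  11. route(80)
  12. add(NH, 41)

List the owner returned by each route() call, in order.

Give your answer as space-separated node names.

Op 1: add NA@39 -> ring=[39:NA]
Op 2: route key 89: none >= 89, wrap to smallest pos 39 -> NA
Op 3: add NB@42 -> ring=[39:NA,42:NB]
Op 4: remove NA -> ring=[42:NB]
Op 5: route key 44: none >= 44, wrap to smallest pos 42 -> NB
Op 6: add NC@98 -> ring=[42:NB,98:NC]
Op 7: add ND@72 -> ring=[42:NB,72:ND,98:NC]
Op 8: add NE@77 -> ring=[42:NB,72:ND,77:NE,98:NC]
Op 9: add NF@51 -> ring=[42:NB,51:NF,72:ND,77:NE,98:NC]
Op 10: add NG@10 -> ring=[10:NG,42:NB,51:NF,72:ND,77:NE,98:NC]
Op 11: route key 80: smallest pos >= 80 is 98 -> NC
Op 12: add NH@41 -> ring=[10:NG,41:NH,42:NB,51:NF,72:ND,77:NE,98:NC]

Answer: NA NB NC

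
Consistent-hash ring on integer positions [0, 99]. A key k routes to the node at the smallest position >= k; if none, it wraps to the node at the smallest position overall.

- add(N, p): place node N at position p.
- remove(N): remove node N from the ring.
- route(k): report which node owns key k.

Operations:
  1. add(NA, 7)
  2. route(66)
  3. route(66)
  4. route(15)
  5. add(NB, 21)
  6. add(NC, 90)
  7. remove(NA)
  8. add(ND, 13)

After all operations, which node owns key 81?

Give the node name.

Op 1: add NA@7 -> ring=[7:NA]
Op 2: route key 66: none >= 66, wrap to smallest pos 7 -> NA
Op 3: route key 66: none >= 66, wrap to smallest pos 7 -> NA
Op 4: route key 15: none >= 15, wrap to smallest pos 7 -> NA
Op 5: add NB@21 -> ring=[7:NA,21:NB]
Op 6: add NC@90 -> ring=[7:NA,21:NB,90:NC]
Op 7: remove NA -> ring=[21:NB,90:NC]
Op 8: add ND@13 -> ring=[13:ND,21:NB,90:NC]
Final route key 81: smallest pos >= 81 is 90 -> NC

Answer: NC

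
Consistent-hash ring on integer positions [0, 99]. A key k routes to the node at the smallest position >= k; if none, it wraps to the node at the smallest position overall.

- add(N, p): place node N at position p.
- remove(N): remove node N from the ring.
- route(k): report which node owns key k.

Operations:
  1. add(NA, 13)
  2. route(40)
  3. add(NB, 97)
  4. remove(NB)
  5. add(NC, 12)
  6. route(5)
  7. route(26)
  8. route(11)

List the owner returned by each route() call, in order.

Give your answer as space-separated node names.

Op 1: add NA@13 -> ring=[13:NA]
Op 2: route key 40: none >= 40, wrap to smallest pos 13 -> NA
Op 3: add NB@97 -> ring=[13:NA,97:NB]
Op 4: remove NB -> ring=[13:NA]
Op 5: add NC@12 -> ring=[12:NC,13:NA]
Op 6: route key 5: smallest pos >= 5 is 12 -> NC
Op 7: route key 26: none >= 26, wrap to smallest pos 12 -> NC
Op 8: route key 11: smallest pos >= 11 is 12 -> NC

Answer: NA NC NC NC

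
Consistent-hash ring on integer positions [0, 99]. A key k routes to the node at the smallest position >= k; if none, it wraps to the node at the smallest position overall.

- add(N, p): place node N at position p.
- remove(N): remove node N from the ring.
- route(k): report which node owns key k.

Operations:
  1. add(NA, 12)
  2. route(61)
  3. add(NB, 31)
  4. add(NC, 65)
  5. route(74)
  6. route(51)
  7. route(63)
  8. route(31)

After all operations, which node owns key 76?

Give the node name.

Op 1: add NA@12 -> ring=[12:NA]
Op 2: route key 61: none >= 61, wrap to smallest pos 12 -> NA
Op 3: add NB@31 -> ring=[12:NA,31:NB]
Op 4: add NC@65 -> ring=[12:NA,31:NB,65:NC]
Op 5: route key 74: none >= 74, wrap to smallest pos 12 -> NA
Op 6: route key 51: smallest pos >= 51 is 65 -> NC
Op 7: route key 63: smallest pos >= 63 is 65 -> NC
Op 8: route key 31: smallest pos >= 31 is 31 -> NB
Final route key 76: none >= 76, wrap to smallest pos 12 -> NA

Answer: NA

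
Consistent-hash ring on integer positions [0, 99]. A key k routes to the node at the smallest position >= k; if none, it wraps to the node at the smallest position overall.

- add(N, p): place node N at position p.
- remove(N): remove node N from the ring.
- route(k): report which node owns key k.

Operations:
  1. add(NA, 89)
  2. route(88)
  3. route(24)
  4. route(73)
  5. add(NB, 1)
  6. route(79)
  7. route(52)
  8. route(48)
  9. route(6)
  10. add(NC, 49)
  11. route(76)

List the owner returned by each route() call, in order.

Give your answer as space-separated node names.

Op 1: add NA@89 -> ring=[89:NA]
Op 2: route key 88: smallest pos >= 88 is 89 -> NA
Op 3: route key 24: smallest pos >= 24 is 89 -> NA
Op 4: route key 73: smallest pos >= 73 is 89 -> NA
Op 5: add NB@1 -> ring=[1:NB,89:NA]
Op 6: route key 79: smallest pos >= 79 is 89 -> NA
Op 7: route key 52: smallest pos >= 52 is 89 -> NA
Op 8: route key 48: smallest pos >= 48 is 89 -> NA
Op 9: route key 6: smallest pos >= 6 is 89 -> NA
Op 10: add NC@49 -> ring=[1:NB,49:NC,89:NA]
Op 11: route key 76: smallest pos >= 76 is 89 -> NA

Answer: NA NA NA NA NA NA NA NA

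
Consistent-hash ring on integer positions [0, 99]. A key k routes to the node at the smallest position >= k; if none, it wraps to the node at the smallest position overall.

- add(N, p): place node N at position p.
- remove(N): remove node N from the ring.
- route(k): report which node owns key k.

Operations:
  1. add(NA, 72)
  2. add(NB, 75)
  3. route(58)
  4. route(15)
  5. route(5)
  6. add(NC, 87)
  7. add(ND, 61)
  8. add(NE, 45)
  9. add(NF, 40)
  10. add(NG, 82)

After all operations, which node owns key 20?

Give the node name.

Answer: NF

Derivation:
Op 1: add NA@72 -> ring=[72:NA]
Op 2: add NB@75 -> ring=[72:NA,75:NB]
Op 3: route key 58: smallest pos >= 58 is 72 -> NA
Op 4: route key 15: smallest pos >= 15 is 72 -> NA
Op 5: route key 5: smallest pos >= 5 is 72 -> NA
Op 6: add NC@87 -> ring=[72:NA,75:NB,87:NC]
Op 7: add ND@61 -> ring=[61:ND,72:NA,75:NB,87:NC]
Op 8: add NE@45 -> ring=[45:NE,61:ND,72:NA,75:NB,87:NC]
Op 9: add NF@40 -> ring=[40:NF,45:NE,61:ND,72:NA,75:NB,87:NC]
Op 10: add NG@82 -> ring=[40:NF,45:NE,61:ND,72:NA,75:NB,82:NG,87:NC]
Final route key 20: smallest pos >= 20 is 40 -> NF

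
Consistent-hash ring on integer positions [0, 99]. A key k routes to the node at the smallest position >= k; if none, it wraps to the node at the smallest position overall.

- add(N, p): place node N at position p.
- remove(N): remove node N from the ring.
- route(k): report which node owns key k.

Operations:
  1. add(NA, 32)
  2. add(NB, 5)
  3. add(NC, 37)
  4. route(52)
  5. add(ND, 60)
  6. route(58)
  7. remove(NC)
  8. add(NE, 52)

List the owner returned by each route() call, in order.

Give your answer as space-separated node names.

Op 1: add NA@32 -> ring=[32:NA]
Op 2: add NB@5 -> ring=[5:NB,32:NA]
Op 3: add NC@37 -> ring=[5:NB,32:NA,37:NC]
Op 4: route key 52: none >= 52, wrap to smallest pos 5 -> NB
Op 5: add ND@60 -> ring=[5:NB,32:NA,37:NC,60:ND]
Op 6: route key 58: smallest pos >= 58 is 60 -> ND
Op 7: remove NC -> ring=[5:NB,32:NA,60:ND]
Op 8: add NE@52 -> ring=[5:NB,32:NA,52:NE,60:ND]

Answer: NB ND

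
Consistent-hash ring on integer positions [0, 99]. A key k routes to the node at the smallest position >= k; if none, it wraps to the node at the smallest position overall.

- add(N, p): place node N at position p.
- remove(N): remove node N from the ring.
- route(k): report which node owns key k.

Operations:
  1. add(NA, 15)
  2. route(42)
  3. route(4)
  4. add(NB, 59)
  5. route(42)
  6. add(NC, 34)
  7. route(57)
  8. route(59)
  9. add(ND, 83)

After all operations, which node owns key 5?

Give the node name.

Op 1: add NA@15 -> ring=[15:NA]
Op 2: route key 42: none >= 42, wrap to smallest pos 15 -> NA
Op 3: route key 4: smallest pos >= 4 is 15 -> NA
Op 4: add NB@59 -> ring=[15:NA,59:NB]
Op 5: route key 42: smallest pos >= 42 is 59 -> NB
Op 6: add NC@34 -> ring=[15:NA,34:NC,59:NB]
Op 7: route key 57: smallest pos >= 57 is 59 -> NB
Op 8: route key 59: smallest pos >= 59 is 59 -> NB
Op 9: add ND@83 -> ring=[15:NA,34:NC,59:NB,83:ND]
Final route key 5: smallest pos >= 5 is 15 -> NA

Answer: NA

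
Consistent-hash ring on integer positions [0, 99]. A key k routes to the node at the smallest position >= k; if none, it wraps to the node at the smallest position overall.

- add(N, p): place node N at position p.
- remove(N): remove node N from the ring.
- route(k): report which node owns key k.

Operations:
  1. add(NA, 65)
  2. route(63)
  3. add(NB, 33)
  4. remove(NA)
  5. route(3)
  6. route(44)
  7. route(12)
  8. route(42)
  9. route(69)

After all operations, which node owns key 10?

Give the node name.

Op 1: add NA@65 -> ring=[65:NA]
Op 2: route key 63: smallest pos >= 63 is 65 -> NA
Op 3: add NB@33 -> ring=[33:NB,65:NA]
Op 4: remove NA -> ring=[33:NB]
Op 5: route key 3: smallest pos >= 3 is 33 -> NB
Op 6: route key 44: none >= 44, wrap to smallest pos 33 -> NB
Op 7: route key 12: smallest pos >= 12 is 33 -> NB
Op 8: route key 42: none >= 42, wrap to smallest pos 33 -> NB
Op 9: route key 69: none >= 69, wrap to smallest pos 33 -> NB
Final route key 10: smallest pos >= 10 is 33 -> NB

Answer: NB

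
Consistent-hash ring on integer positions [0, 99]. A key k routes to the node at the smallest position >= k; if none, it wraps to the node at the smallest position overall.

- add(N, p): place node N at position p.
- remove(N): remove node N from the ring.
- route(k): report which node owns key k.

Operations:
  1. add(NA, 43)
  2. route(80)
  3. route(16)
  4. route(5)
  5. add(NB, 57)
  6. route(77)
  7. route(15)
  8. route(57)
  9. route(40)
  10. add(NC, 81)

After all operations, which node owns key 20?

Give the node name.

Answer: NA

Derivation:
Op 1: add NA@43 -> ring=[43:NA]
Op 2: route key 80: none >= 80, wrap to smallest pos 43 -> NA
Op 3: route key 16: smallest pos >= 16 is 43 -> NA
Op 4: route key 5: smallest pos >= 5 is 43 -> NA
Op 5: add NB@57 -> ring=[43:NA,57:NB]
Op 6: route key 77: none >= 77, wrap to smallest pos 43 -> NA
Op 7: route key 15: smallest pos >= 15 is 43 -> NA
Op 8: route key 57: smallest pos >= 57 is 57 -> NB
Op 9: route key 40: smallest pos >= 40 is 43 -> NA
Op 10: add NC@81 -> ring=[43:NA,57:NB,81:NC]
Final route key 20: smallest pos >= 20 is 43 -> NA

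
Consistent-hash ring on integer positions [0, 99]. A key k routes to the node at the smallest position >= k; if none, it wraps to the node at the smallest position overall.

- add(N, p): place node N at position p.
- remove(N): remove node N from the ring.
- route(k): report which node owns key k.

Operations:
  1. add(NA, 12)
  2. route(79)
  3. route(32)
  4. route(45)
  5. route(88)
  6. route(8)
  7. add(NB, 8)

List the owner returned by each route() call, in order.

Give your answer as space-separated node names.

Op 1: add NA@12 -> ring=[12:NA]
Op 2: route key 79: none >= 79, wrap to smallest pos 12 -> NA
Op 3: route key 32: none >= 32, wrap to smallest pos 12 -> NA
Op 4: route key 45: none >= 45, wrap to smallest pos 12 -> NA
Op 5: route key 88: none >= 88, wrap to smallest pos 12 -> NA
Op 6: route key 8: smallest pos >= 8 is 12 -> NA
Op 7: add NB@8 -> ring=[8:NB,12:NA]

Answer: NA NA NA NA NA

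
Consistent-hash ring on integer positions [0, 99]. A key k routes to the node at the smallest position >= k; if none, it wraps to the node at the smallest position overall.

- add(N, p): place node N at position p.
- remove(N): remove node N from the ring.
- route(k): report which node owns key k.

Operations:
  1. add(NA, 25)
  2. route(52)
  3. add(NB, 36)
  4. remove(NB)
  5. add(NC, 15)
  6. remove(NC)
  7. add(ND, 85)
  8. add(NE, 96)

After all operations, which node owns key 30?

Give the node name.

Op 1: add NA@25 -> ring=[25:NA]
Op 2: route key 52: none >= 52, wrap to smallest pos 25 -> NA
Op 3: add NB@36 -> ring=[25:NA,36:NB]
Op 4: remove NB -> ring=[25:NA]
Op 5: add NC@15 -> ring=[15:NC,25:NA]
Op 6: remove NC -> ring=[25:NA]
Op 7: add ND@85 -> ring=[25:NA,85:ND]
Op 8: add NE@96 -> ring=[25:NA,85:ND,96:NE]
Final route key 30: smallest pos >= 30 is 85 -> ND

Answer: ND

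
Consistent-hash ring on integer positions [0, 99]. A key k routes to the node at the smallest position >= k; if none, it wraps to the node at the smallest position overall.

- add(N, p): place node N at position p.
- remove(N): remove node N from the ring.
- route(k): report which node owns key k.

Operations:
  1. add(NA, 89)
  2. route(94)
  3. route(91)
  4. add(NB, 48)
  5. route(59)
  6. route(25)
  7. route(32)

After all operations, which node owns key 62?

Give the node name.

Answer: NA

Derivation:
Op 1: add NA@89 -> ring=[89:NA]
Op 2: route key 94: none >= 94, wrap to smallest pos 89 -> NA
Op 3: route key 91: none >= 91, wrap to smallest pos 89 -> NA
Op 4: add NB@48 -> ring=[48:NB,89:NA]
Op 5: route key 59: smallest pos >= 59 is 89 -> NA
Op 6: route key 25: smallest pos >= 25 is 48 -> NB
Op 7: route key 32: smallest pos >= 32 is 48 -> NB
Final route key 62: smallest pos >= 62 is 89 -> NA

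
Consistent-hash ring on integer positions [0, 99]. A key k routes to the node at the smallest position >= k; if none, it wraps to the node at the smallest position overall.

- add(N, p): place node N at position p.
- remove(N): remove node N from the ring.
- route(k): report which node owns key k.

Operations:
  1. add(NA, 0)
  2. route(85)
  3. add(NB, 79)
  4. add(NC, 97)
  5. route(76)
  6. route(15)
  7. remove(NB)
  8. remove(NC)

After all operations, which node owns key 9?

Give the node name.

Op 1: add NA@0 -> ring=[0:NA]
Op 2: route key 85: none >= 85, wrap to smallest pos 0 -> NA
Op 3: add NB@79 -> ring=[0:NA,79:NB]
Op 4: add NC@97 -> ring=[0:NA,79:NB,97:NC]
Op 5: route key 76: smallest pos >= 76 is 79 -> NB
Op 6: route key 15: smallest pos >= 15 is 79 -> NB
Op 7: remove NB -> ring=[0:NA,97:NC]
Op 8: remove NC -> ring=[0:NA]
Final route key 9: none >= 9, wrap to smallest pos 0 -> NA

Answer: NA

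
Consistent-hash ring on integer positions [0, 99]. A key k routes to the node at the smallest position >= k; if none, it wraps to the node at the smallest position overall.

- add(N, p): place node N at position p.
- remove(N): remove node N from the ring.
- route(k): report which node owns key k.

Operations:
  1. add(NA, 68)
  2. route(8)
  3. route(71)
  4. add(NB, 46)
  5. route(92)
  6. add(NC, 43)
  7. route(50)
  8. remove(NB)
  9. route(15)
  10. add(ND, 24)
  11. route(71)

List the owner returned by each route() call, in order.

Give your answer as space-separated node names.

Op 1: add NA@68 -> ring=[68:NA]
Op 2: route key 8: smallest pos >= 8 is 68 -> NA
Op 3: route key 71: none >= 71, wrap to smallest pos 68 -> NA
Op 4: add NB@46 -> ring=[46:NB,68:NA]
Op 5: route key 92: none >= 92, wrap to smallest pos 46 -> NB
Op 6: add NC@43 -> ring=[43:NC,46:NB,68:NA]
Op 7: route key 50: smallest pos >= 50 is 68 -> NA
Op 8: remove NB -> ring=[43:NC,68:NA]
Op 9: route key 15: smallest pos >= 15 is 43 -> NC
Op 10: add ND@24 -> ring=[24:ND,43:NC,68:NA]
Op 11: route key 71: none >= 71, wrap to smallest pos 24 -> ND

Answer: NA NA NB NA NC ND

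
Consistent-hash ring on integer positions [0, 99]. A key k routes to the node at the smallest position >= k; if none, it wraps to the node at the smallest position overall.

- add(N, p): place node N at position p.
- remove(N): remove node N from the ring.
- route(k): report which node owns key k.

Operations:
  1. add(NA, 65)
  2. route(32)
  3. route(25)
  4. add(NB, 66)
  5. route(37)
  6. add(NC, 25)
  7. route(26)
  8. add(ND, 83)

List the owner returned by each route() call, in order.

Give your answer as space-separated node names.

Op 1: add NA@65 -> ring=[65:NA]
Op 2: route key 32: smallest pos >= 32 is 65 -> NA
Op 3: route key 25: smallest pos >= 25 is 65 -> NA
Op 4: add NB@66 -> ring=[65:NA,66:NB]
Op 5: route key 37: smallest pos >= 37 is 65 -> NA
Op 6: add NC@25 -> ring=[25:NC,65:NA,66:NB]
Op 7: route key 26: smallest pos >= 26 is 65 -> NA
Op 8: add ND@83 -> ring=[25:NC,65:NA,66:NB,83:ND]

Answer: NA NA NA NA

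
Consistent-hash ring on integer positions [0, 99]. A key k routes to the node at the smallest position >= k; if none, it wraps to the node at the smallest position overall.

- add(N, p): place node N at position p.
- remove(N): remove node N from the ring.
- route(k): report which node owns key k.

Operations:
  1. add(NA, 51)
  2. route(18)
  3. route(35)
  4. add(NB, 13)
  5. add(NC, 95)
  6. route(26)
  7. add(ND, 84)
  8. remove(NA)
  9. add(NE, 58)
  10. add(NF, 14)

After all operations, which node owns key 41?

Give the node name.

Op 1: add NA@51 -> ring=[51:NA]
Op 2: route key 18: smallest pos >= 18 is 51 -> NA
Op 3: route key 35: smallest pos >= 35 is 51 -> NA
Op 4: add NB@13 -> ring=[13:NB,51:NA]
Op 5: add NC@95 -> ring=[13:NB,51:NA,95:NC]
Op 6: route key 26: smallest pos >= 26 is 51 -> NA
Op 7: add ND@84 -> ring=[13:NB,51:NA,84:ND,95:NC]
Op 8: remove NA -> ring=[13:NB,84:ND,95:NC]
Op 9: add NE@58 -> ring=[13:NB,58:NE,84:ND,95:NC]
Op 10: add NF@14 -> ring=[13:NB,14:NF,58:NE,84:ND,95:NC]
Final route key 41: smallest pos >= 41 is 58 -> NE

Answer: NE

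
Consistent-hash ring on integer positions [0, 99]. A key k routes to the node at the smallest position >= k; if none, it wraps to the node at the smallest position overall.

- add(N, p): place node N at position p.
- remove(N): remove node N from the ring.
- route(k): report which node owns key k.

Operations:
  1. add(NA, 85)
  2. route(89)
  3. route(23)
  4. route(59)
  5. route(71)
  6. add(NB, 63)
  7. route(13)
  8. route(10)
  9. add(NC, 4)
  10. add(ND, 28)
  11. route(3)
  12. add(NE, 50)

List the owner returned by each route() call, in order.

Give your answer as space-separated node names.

Op 1: add NA@85 -> ring=[85:NA]
Op 2: route key 89: none >= 89, wrap to smallest pos 85 -> NA
Op 3: route key 23: smallest pos >= 23 is 85 -> NA
Op 4: route key 59: smallest pos >= 59 is 85 -> NA
Op 5: route key 71: smallest pos >= 71 is 85 -> NA
Op 6: add NB@63 -> ring=[63:NB,85:NA]
Op 7: route key 13: smallest pos >= 13 is 63 -> NB
Op 8: route key 10: smallest pos >= 10 is 63 -> NB
Op 9: add NC@4 -> ring=[4:NC,63:NB,85:NA]
Op 10: add ND@28 -> ring=[4:NC,28:ND,63:NB,85:NA]
Op 11: route key 3: smallest pos >= 3 is 4 -> NC
Op 12: add NE@50 -> ring=[4:NC,28:ND,50:NE,63:NB,85:NA]

Answer: NA NA NA NA NB NB NC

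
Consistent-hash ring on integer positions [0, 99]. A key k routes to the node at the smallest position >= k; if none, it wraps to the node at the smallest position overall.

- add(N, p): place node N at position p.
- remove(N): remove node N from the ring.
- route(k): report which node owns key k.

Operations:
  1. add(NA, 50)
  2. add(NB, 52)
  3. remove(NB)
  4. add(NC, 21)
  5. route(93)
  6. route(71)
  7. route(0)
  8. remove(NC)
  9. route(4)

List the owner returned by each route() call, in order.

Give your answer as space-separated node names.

Answer: NC NC NC NA

Derivation:
Op 1: add NA@50 -> ring=[50:NA]
Op 2: add NB@52 -> ring=[50:NA,52:NB]
Op 3: remove NB -> ring=[50:NA]
Op 4: add NC@21 -> ring=[21:NC,50:NA]
Op 5: route key 93: none >= 93, wrap to smallest pos 21 -> NC
Op 6: route key 71: none >= 71, wrap to smallest pos 21 -> NC
Op 7: route key 0: smallest pos >= 0 is 21 -> NC
Op 8: remove NC -> ring=[50:NA]
Op 9: route key 4: smallest pos >= 4 is 50 -> NA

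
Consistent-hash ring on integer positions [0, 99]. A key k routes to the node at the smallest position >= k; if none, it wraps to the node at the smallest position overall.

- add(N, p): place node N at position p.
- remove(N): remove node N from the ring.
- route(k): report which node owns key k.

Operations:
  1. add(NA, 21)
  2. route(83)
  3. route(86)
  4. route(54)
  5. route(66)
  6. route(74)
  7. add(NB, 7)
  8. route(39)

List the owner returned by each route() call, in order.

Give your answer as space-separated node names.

Answer: NA NA NA NA NA NB

Derivation:
Op 1: add NA@21 -> ring=[21:NA]
Op 2: route key 83: none >= 83, wrap to smallest pos 21 -> NA
Op 3: route key 86: none >= 86, wrap to smallest pos 21 -> NA
Op 4: route key 54: none >= 54, wrap to smallest pos 21 -> NA
Op 5: route key 66: none >= 66, wrap to smallest pos 21 -> NA
Op 6: route key 74: none >= 74, wrap to smallest pos 21 -> NA
Op 7: add NB@7 -> ring=[7:NB,21:NA]
Op 8: route key 39: none >= 39, wrap to smallest pos 7 -> NB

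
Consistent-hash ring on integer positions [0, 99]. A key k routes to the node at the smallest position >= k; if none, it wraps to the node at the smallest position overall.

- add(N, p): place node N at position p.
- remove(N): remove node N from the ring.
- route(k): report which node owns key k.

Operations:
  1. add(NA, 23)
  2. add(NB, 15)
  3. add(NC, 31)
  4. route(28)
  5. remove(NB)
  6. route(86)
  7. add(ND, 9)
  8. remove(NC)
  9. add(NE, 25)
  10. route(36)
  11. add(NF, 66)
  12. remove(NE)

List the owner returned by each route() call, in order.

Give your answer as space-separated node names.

Op 1: add NA@23 -> ring=[23:NA]
Op 2: add NB@15 -> ring=[15:NB,23:NA]
Op 3: add NC@31 -> ring=[15:NB,23:NA,31:NC]
Op 4: route key 28: smallest pos >= 28 is 31 -> NC
Op 5: remove NB -> ring=[23:NA,31:NC]
Op 6: route key 86: none >= 86, wrap to smallest pos 23 -> NA
Op 7: add ND@9 -> ring=[9:ND,23:NA,31:NC]
Op 8: remove NC -> ring=[9:ND,23:NA]
Op 9: add NE@25 -> ring=[9:ND,23:NA,25:NE]
Op 10: route key 36: none >= 36, wrap to smallest pos 9 -> ND
Op 11: add NF@66 -> ring=[9:ND,23:NA,25:NE,66:NF]
Op 12: remove NE -> ring=[9:ND,23:NA,66:NF]

Answer: NC NA ND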